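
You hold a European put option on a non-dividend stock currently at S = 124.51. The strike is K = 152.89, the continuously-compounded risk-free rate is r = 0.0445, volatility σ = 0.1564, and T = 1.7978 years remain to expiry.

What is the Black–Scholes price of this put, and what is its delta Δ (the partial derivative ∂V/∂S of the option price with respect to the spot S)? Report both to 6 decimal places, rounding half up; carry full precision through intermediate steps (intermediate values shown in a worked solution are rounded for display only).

price = 21.317892
Δ = -0.688924

σ√T = 0.1564·√1.7978 = 0.209704
d₁ = (ln(S/K) + (r+σ²/2)T) / (σ√T) = (ln(124.51/152.89) + (0.0445+0.1564²/2)·1.7978) / 0.209704 = (-0.205333 + 0.101990) / 0.209704 = -0.492802
d₂ = d₁ − σ√T = -0.492802 − 0.209704 = -0.702506
e^{−rT} = e^{−0.0445·1.7978} = 0.923114
N(−d₁) = 0.688924,  N(−d₂) = 0.758818
Put price V = K·e^{−rT}·N(−d₂) − S·N(−d₁) = 107.095767 − 85.777874 = 21.317892
Δ = −N(−d₁) = -0.688924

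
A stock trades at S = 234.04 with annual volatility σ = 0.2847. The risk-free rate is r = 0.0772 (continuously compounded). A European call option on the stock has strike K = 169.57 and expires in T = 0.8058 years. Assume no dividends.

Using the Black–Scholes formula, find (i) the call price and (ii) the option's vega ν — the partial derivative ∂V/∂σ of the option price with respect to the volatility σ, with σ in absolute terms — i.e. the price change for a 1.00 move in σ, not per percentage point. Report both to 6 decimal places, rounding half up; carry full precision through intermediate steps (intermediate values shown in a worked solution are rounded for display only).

price = 76.121142
ν = 22.127586

σ√T = 0.2847·√0.8058 = 0.255565
d₁ = (ln(S/K) + (r+σ²/2)T) / (σ√T) = (ln(234.04/169.57) + (0.0772+0.2847²/2)·0.8058) / 0.255565 = (0.322226 + 0.094864) / 0.255565 = 1.632035
d₂ = d₁ − σ√T = 1.632035 − 0.255565 = 1.376470
e^{−rT} = e^{−0.0772·0.8058} = 0.939688
N(d₁) = 0.948664,  N(d₂) = 0.915662
Call price V = S·N(d₁) − K·e^{−rT}·N(d₂) = 222.025301 − 145.904159 = 76.121142
φ(d₁) = (1/√(2π))·e^{−d₁²/2} = 0.105325
ν = S·φ(d₁)·√T = 22.127586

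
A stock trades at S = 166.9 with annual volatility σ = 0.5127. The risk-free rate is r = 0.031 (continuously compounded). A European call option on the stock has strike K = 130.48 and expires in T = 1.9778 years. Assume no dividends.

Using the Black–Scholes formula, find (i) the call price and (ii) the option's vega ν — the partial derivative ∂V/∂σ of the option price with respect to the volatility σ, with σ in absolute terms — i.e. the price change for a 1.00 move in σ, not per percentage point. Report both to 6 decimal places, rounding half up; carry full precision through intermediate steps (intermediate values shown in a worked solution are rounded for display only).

price = 66.322010
ν = 68.702686

σ√T = 0.5127·√1.9778 = 0.721032
d₁ = (ln(S/K) + (r+σ²/2)T) / (σ√T) = (ln(166.9/130.48) + (0.031+0.5127²/2)·1.9778) / 0.721032 = (0.246175 + 0.321255) / 0.721032 = 0.786970
d₂ = d₁ − σ√T = 0.786970 − 0.721032 = 0.065938
e^{−rT} = e^{−0.031·1.9778} = 0.940530
N(d₁) = 0.784350,  N(d₂) = 0.526286
Call price V = S·N(d₁) − K·e^{−rT}·N(d₂) = 130.908042 − 64.586032 = 66.322010
φ(d₁) = (1/√(2π))·e^{−d₁²/2} = 0.292702
ν = S·φ(d₁)·√T = 68.702686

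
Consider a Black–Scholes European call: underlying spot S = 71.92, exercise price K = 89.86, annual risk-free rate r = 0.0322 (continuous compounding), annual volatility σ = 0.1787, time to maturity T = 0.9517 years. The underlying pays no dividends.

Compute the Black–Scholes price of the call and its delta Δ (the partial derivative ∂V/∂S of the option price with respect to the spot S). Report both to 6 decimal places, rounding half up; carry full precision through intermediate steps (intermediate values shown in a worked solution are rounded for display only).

σ√T = 0.1787·√0.9517 = 0.174331
d₁ = (ln(S/K) + (r+σ²/2)T) / (σ√T) = (ln(71.92/89.86) + (0.0322+0.1787²/2)·0.9517) / 0.174331 = (-0.222699 + 0.045840) / 0.174331 = -1.014496
d₂ = d₁ − σ√T = -1.014496 − 0.174331 = -1.188827
e^{−rT} = e^{−0.0322·0.9517} = 0.969820
N(d₁) = 0.155173,  N(d₂) = 0.117254
Call price V = S·N(d₁) − K·e^{−rT}·N(d₂) = 11.160043 − 10.218441 = 0.941603
Δ = N(d₁) = 0.155173

price = 0.941603
Δ = 0.155173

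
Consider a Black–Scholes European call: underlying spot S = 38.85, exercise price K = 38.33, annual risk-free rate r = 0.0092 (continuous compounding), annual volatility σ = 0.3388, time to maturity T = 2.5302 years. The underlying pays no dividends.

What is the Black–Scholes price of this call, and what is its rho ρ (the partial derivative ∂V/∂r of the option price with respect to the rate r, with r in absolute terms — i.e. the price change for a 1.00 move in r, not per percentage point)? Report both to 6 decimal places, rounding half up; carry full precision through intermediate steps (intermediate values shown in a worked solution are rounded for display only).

price = 8.823069
ρ = 39.818934

σ√T = 0.3388·√2.5302 = 0.538916
d₁ = (ln(S/K) + (r+σ²/2)T) / (σ√T) = (ln(38.85/38.33) + (0.0092+0.3388²/2)·2.5302) / 0.538916 = (0.013475 + 0.168493) / 0.538916 = 0.337656
d₂ = d₁ − σ√T = 0.337656 − 0.538916 = -0.201260
e^{−rT} = e^{−0.0092·2.5302} = 0.976991
N(d₁) = 0.632189,  N(d₂) = 0.420248
Call price V = S·N(d₁) − K·e^{−rT}·N(d₂) = 24.560534 − 15.737465 = 8.823069
ρ = K·T·e^{−rT}·N(d₂) = 39.818934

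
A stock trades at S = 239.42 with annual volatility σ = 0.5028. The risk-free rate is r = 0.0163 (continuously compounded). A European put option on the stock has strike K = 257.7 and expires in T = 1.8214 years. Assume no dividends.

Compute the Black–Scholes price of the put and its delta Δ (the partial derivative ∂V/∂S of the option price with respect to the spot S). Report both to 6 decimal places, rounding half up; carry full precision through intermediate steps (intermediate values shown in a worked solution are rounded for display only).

price = 70.519730
Δ = -0.391808

σ√T = 0.5028·√1.8214 = 0.678575
d₁ = (ln(S/K) + (r+σ²/2)T) / (σ√T) = (ln(239.42/257.7) + (0.0163+0.5028²/2)·1.8214) / 0.678575 = (-0.073577 + 0.259921) / 0.678575 = 0.274611
d₂ = d₁ − σ√T = 0.274611 − 0.678575 = -0.403964
e^{−rT} = e^{−0.0163·1.8214} = 0.970748
N(−d₁) = 0.391808,  N(−d₂) = 0.656880
Put price V = K·e^{−rT}·N(−d₂) − S·N(−d₁) = 164.326303 − 93.806573 = 70.519730
Δ = −N(−d₁) = -0.391808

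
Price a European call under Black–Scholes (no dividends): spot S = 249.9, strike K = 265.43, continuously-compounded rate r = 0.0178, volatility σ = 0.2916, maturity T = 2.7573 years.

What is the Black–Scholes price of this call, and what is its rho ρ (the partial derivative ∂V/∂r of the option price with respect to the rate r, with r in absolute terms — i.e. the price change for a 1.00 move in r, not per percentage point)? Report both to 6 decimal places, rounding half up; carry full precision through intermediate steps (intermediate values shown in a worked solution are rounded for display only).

price = 46.679197
ρ = 275.526137

σ√T = 0.2916·√2.7573 = 0.484205
d₁ = (ln(S/K) + (r+σ²/2)T) / (σ√T) = (ln(249.9/265.43) + (0.0178+0.2916²/2)·2.7573) / 0.484205 = (-0.060290 + 0.166307) / 0.484205 = 0.218951
d₂ = d₁ − σ√T = 0.218951 − 0.484205 = -0.265255
e^{−rT} = e^{−0.0178·2.7573} = 0.952105
N(d₁) = 0.586656,  N(d₂) = 0.395407
Call price V = S·N(d₁) − K·e^{−rT}·N(d₂) = 146.605262 − 99.926064 = 46.679197
ρ = K·T·e^{−rT}·N(d₂) = 275.526137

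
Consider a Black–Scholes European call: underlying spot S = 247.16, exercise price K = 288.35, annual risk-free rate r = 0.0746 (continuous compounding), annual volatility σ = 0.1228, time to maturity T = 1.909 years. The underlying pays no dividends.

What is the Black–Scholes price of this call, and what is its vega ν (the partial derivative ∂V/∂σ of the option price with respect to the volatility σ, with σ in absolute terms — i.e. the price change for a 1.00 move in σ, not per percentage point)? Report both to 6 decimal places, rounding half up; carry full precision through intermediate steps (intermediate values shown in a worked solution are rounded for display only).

σ√T = 0.1228·√1.909 = 0.169669
d₁ = (ln(S/K) + (r+σ²/2)T) / (σ√T) = (ln(247.16/288.35) + (0.0746+0.1228²/2)·1.909) / 0.169669 = (-0.154139 + 0.156805) / 0.169669 = 0.015713
d₂ = d₁ − σ√T = 0.015713 − 0.169669 = -0.153956
e^{−rT} = e^{−0.0746·1.909} = 0.867264
N(d₁) = 0.506268,  N(d₂) = 0.438822
Call price V = S·N(d₁) − K·e^{−rT}·N(d₂) = 125.129270 − 109.738803 = 15.390467
φ(d₁) = (1/√(2π))·e^{−d₁²/2} = 0.398893
ν = S·φ(d₁)·√T = 136.218974

price = 15.390467
ν = 136.218974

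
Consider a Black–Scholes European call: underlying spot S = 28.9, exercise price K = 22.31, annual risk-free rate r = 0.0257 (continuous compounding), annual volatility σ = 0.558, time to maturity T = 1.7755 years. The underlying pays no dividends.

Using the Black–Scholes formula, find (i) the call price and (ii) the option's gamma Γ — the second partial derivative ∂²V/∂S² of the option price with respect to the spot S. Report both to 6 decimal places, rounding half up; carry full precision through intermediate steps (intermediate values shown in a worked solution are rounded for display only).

price = 11.641067
Γ = 0.013683

σ√T = 0.558·√1.7755 = 0.743523
d₁ = (ln(S/K) + (r+σ²/2)T) / (σ√T) = (ln(28.9/22.31) + (0.0257+0.558²/2)·1.7755) / 0.743523 = (0.258807 + 0.322044) / 0.743523 = 0.781213
d₂ = d₁ − σ√T = 0.781213 − 0.743523 = 0.037690
e^{−rT} = e^{−0.0257·1.7755} = 0.955395
N(d₁) = 0.782662,  N(d₂) = 0.515033
Call price V = S·N(d₁) − K·e^{−rT}·N(d₂) = 22.618918 − 10.977851 = 11.641067
φ(d₁) = (1/√(2π))·e^{−d₁²/2} = 0.294026
Γ = φ(d₁) / (S·σ·√T) = 0.013683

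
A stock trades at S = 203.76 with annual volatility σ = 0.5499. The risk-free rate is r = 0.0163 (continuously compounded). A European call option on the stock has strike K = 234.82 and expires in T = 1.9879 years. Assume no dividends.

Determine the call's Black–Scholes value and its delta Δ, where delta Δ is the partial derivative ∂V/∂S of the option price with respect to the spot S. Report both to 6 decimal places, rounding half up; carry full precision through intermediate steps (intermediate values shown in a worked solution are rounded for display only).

price = 53.865504
Δ = 0.597338

σ√T = 0.5499·√1.9879 = 0.775320
d₁ = (ln(S/K) + (r+σ²/2)T) / (σ√T) = (ln(203.76/234.82) + (0.0163+0.5499²/2)·1.9879) / 0.775320 = (-0.141876 + 0.332963) / 0.775320 = 0.246462
d₂ = d₁ − σ√T = 0.246462 − 0.775320 = -0.528858
e^{−rT} = e^{−0.0163·1.9879} = 0.968117
N(d₁) = 0.597338,  N(d₂) = 0.298452
Call price V = S·N(d₁) − K·e^{−rT}·N(d₂) = 121.713525 − 67.848021 = 53.865504
Δ = N(d₁) = 0.597338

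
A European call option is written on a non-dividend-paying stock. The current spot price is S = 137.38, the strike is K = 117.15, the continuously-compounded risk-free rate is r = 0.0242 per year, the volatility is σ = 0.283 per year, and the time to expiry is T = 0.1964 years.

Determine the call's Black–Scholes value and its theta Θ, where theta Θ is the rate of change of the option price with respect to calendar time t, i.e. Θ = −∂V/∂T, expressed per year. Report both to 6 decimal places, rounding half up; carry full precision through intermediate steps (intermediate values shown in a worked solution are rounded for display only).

price = 21.494936
Θ = -9.360506

σ√T = 0.283·√0.1964 = 0.125417
d₁ = (ln(S/K) + (r+σ²/2)T) / (σ√T) = (ln(137.38/117.15) + (0.0242+0.283²/2)·0.1964) / 0.125417 = (0.159296 + 0.012618) / 0.125417 = 1.370731
d₂ = d₁ − σ√T = 1.370731 − 0.125417 = 1.245314
e^{−rT} = e^{−0.0242·0.1964} = 0.995258
N(d₁) = 0.914771,  N(d₂) = 0.893492
Call price V = S·N(d₁) − K·e^{−rT}·N(d₂) = 125.671181 − 104.176245 = 21.494936
φ(d₁) = (1/√(2π))·e^{−d₁²/2} = 0.155923
Θ = −S·φ(d₁)·σ/(2√T) − r·K·e^{−rT}·N(d₂) = −6.839441 − 2.521065 = -9.360506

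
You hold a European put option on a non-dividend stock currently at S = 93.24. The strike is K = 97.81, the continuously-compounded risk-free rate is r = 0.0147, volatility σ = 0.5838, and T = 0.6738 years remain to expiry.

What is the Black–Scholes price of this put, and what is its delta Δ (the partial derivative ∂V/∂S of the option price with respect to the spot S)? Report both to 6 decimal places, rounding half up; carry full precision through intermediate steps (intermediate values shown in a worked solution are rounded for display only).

price = 19.856133
Δ = -0.436273

σ√T = 0.5838·√0.6738 = 0.479214
d₁ = (ln(S/K) + (r+σ²/2)T) / (σ√T) = (ln(93.24/97.81) + (0.0147+0.5838²/2)·0.6738) / 0.479214 = (-0.047850 + 0.124728) / 0.479214 = 0.160425
d₂ = d₁ − σ√T = 0.160425 − 0.479214 = -0.318789
e^{−rT} = e^{−0.0147·0.6738} = 0.990144
N(−d₁) = 0.436273,  N(−d₂) = 0.625057
Put price V = K·e^{−rT}·N(−d₂) − S·N(−d₁) = 60.534241 − 40.678108 = 19.856133
Δ = −N(−d₁) = -0.436273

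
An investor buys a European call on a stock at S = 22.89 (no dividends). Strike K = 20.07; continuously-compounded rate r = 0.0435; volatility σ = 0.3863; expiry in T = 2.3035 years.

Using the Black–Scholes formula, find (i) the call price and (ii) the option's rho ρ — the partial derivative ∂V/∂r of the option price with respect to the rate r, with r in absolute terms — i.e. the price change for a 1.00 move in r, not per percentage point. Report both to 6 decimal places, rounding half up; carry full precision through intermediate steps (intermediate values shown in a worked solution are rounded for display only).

σ√T = 0.3863·√2.3035 = 0.586299
d₁ = (ln(S/K) + (r+σ²/2)T) / (σ√T) = (ln(22.89/20.07) + (0.0435+0.3863²/2)·2.3035) / 0.586299 = (0.131474 + 0.272075) / 0.586299 = 0.688300
d₂ = d₁ − σ√T = 0.688300 − 0.586299 = 0.102001
e^{−rT} = e^{−0.0435·2.3035} = 0.904654
N(d₁) = 0.754368,  N(d₂) = 0.540622
Call price V = S·N(d₁) − K·e^{−rT}·N(d₂) = 17.267484 − 9.815761 = 7.451723
ρ = K·T·e^{−rT}·N(d₂) = 22.610604

price = 7.451723
ρ = 22.610604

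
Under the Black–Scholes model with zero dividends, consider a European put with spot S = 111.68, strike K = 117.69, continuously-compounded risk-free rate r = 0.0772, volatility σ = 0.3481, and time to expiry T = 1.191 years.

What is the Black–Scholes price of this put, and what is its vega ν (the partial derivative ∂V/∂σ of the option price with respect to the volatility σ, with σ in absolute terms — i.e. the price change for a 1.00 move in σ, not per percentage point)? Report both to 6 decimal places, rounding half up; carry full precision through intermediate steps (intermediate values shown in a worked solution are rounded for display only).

price = 14.422303
ν = 46.566349

σ√T = 0.3481·√1.191 = 0.379892
d₁ = (ln(S/K) + (r+σ²/2)T) / (σ√T) = (ln(111.68/117.69) + (0.0772+0.3481²/2)·1.191) / 0.379892 = (-0.052416 + 0.164104) / 0.379892 = 0.293999
d₂ = d₁ − σ√T = 0.293999 − 0.379892 = -0.085893
e^{−rT} = e^{−0.0772·1.191} = 0.912155
N(−d₁) = 0.384379,  N(−d₂) = 0.534224
Put price V = K·e^{−rT}·N(−d₂) − S·N(−d₁) = 57.349802 − 42.927499 = 14.422303
φ(d₁) = (1/√(2π))·e^{−d₁²/2} = 0.382068
ν = S·φ(d₁)·√T = 46.566349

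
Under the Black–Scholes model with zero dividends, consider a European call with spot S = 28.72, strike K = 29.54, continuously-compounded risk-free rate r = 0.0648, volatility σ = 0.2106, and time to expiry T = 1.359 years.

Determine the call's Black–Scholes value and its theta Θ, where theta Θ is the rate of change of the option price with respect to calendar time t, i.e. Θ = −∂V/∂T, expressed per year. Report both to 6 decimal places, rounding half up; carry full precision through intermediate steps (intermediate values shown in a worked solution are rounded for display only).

price = 3.639670
Θ = -1.928623

σ√T = 0.2106·√1.359 = 0.245509
d₁ = (ln(S/K) + (r+σ²/2)T) / (σ√T) = (ln(28.72/29.54) + (0.0648+0.2106²/2)·1.359) / 0.245509 = (-0.028152 + 0.118201) / 0.245509 = 0.366785
d₂ = d₁ − σ√T = 0.366785 − 0.245509 = 0.121275
e^{−rT} = e^{−0.0648·1.359} = 0.915703
N(d₁) = 0.643110,  N(d₂) = 0.548264
Call price V = S·N(d₁) − K·e^{−rT}·N(d₂) = 18.470125 − 14.830455 = 3.639670
φ(d₁) = (1/√(2π))·e^{−d₁²/2} = 0.372990
Θ = −S·φ(d₁)·σ/(2√T) − r·K·e^{−rT}·N(d₂) = −0.967609 − 0.961014 = -1.928623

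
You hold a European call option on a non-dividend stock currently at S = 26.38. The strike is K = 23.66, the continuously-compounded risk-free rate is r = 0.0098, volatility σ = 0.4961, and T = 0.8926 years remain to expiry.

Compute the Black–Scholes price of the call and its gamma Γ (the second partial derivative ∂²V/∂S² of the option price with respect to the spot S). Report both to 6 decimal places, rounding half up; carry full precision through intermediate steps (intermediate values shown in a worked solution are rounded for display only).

σ√T = 0.4961·√0.8926 = 0.468703
d₁ = (ln(S/K) + (r+σ²/2)T) / (σ√T) = (ln(26.38/23.66) + (0.0098+0.4961²/2)·0.8926) / 0.468703 = (0.108820 + 0.118589) / 0.468703 = 0.485188
d₂ = d₁ − σ√T = 0.485188 − 0.468703 = 0.016485
e^{−rT} = e^{−0.0098·0.8926} = 0.991291
N(d₁) = 0.686228,  N(d₂) = 0.506576
Call price V = S·N(d₁) − K·e^{−rT}·N(d₂) = 18.102707 − 11.881208 = 6.221499
φ(d₁) = (1/√(2π))·e^{−d₁²/2} = 0.354644
Γ = φ(d₁) / (S·σ·√T) = 0.028683

price = 6.221499
Γ = 0.028683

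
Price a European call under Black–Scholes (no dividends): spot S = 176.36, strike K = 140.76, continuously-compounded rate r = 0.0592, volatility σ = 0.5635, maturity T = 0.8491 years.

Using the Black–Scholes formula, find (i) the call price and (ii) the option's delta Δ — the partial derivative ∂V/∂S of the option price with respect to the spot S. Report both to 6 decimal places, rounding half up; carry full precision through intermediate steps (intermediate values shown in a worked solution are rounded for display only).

σ√T = 0.5635·√0.8491 = 0.519246
d₁ = (ln(S/K) + (r+σ²/2)T) / (σ√T) = (ln(176.36/140.76) + (0.0592+0.5635²/2)·0.8491) / 0.519246 = (0.225471 + 0.185075) / 0.519246 = 0.790658
d₂ = d₁ − σ√T = 0.790658 − 0.519246 = 0.271412
e^{−rT} = e^{−0.0592·0.8491} = 0.950976
N(d₁) = 0.785428,  N(d₂) = 0.606963
Call price V = S·N(d₁) − K·e^{−rT}·N(d₂) = 138.518109 − 81.247639 = 57.270471
Δ = N(d₁) = 0.785428

price = 57.270471
Δ = 0.785428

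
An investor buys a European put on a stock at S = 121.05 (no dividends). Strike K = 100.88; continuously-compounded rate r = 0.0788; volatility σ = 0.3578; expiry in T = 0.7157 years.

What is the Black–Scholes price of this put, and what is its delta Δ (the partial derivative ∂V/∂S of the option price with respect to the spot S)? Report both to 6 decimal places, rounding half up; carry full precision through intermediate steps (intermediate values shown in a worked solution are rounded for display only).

σ√T = 0.3578·√0.7157 = 0.302695
d₁ = (ln(S/K) + (r+σ²/2)T) / (σ√T) = (ln(121.05/100.88) + (0.0788+0.3578²/2)·0.7157) / 0.302695 = (0.182272 + 0.102209) / 0.302695 = 0.939827
d₂ = d₁ − σ√T = 0.939827 − 0.302695 = 0.637132
e^{−rT} = e^{−0.0788·0.7157} = 0.945164
N(−d₁) = 0.173653,  N(−d₂) = 0.262019
Put price V = K·e^{−rT}·N(−d₂) − S·N(−d₁) = 24.983063 − 21.020706 = 3.962357
Δ = −N(−d₁) = -0.173653

price = 3.962357
Δ = -0.173653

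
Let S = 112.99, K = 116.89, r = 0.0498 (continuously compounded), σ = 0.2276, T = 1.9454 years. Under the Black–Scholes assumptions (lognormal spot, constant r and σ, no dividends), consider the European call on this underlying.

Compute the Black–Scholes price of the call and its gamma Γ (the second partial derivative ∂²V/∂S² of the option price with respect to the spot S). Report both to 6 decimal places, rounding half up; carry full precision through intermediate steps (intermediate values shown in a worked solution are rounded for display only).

price = 17.529956
Γ = 0.010436

σ√T = 0.2276·√1.9454 = 0.317451
d₁ = (ln(S/K) + (r+σ²/2)T) / (σ√T) = (ln(112.99/116.89) + (0.0498+0.2276²/2)·1.9454) / 0.317451 = (-0.033934 + 0.147268) / 0.317451 = 0.357014
d₂ = d₁ − σ√T = 0.357014 − 0.317451 = 0.039563
e^{−rT} = e^{−0.0498·1.9454} = 0.907664
N(d₁) = 0.639459,  N(d₂) = 0.515779
Call price V = S·N(d₁) − K·e^{−rT}·N(d₂) = 72.252515 − 54.722559 = 17.529956
φ(d₁) = (1/√(2π))·e^{−d₁²/2} = 0.374311
Γ = φ(d₁) / (S·σ·√T) = 0.010436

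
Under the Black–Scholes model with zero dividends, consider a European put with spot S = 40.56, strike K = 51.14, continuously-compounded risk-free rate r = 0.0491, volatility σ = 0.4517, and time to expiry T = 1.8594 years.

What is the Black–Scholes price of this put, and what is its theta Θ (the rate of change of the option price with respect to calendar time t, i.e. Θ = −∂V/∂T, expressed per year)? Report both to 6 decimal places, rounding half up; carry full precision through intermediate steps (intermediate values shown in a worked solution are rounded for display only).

price = 13.874293
Θ = -1.057927

σ√T = 0.4517·√1.8594 = 0.615937
d₁ = (ln(S/K) + (r+σ²/2)T) / (σ√T) = (ln(40.56/51.14) + (0.0491+0.4517²/2)·1.8594) / 0.615937 = (-0.231785 + 0.280986) / 0.615937 = 0.079880
d₂ = d₁ − σ√T = 0.079880 − 0.615937 = -0.536057
e^{−rT} = e^{−0.0491·1.8594} = 0.912747
N(−d₁) = 0.468166,  N(−d₂) = 0.704040
Put price V = K·e^{−rT}·N(−d₂) − S·N(−d₁) = 32.863114 − 18.988821 = 13.874293
φ(d₁) = (1/√(2π))·e^{−d₁²/2} = 0.397672
Θ = −S·φ(d₁)·σ/(2√T) + r·K·e^{−rT}·N(−d₂) = −2.671506 + 1.613579 = -1.057927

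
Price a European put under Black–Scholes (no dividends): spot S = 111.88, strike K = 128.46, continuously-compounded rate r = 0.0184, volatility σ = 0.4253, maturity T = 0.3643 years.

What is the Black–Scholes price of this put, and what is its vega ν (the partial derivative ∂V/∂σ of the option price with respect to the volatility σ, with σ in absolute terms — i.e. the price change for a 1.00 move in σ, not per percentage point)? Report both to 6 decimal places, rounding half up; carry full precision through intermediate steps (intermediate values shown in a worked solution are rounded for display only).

σ√T = 0.4253·√0.3643 = 0.256699
d₁ = (ln(S/K) + (r+σ²/2)T) / (σ√T) = (ln(111.88/128.46) + (0.0184+0.4253²/2)·0.3643) / 0.256699 = (-0.138191 + 0.039650) / 0.256699 = -0.383874
d₂ = d₁ − σ√T = -0.383874 − 0.256699 = -0.640574
e^{−rT} = e^{−0.0184·0.3643} = 0.993319
N(−d₁) = 0.649464,  N(−d₂) = 0.739100
Put price V = K·e^{−rT}·N(−d₂) − S·N(−d₁) = 94.310502 − 72.662045 = 21.648457
φ(d₁) = (1/√(2π))·e^{−d₁²/2} = 0.370605
ν = S·φ(d₁)·√T = 25.026115

price = 21.648457
ν = 25.026115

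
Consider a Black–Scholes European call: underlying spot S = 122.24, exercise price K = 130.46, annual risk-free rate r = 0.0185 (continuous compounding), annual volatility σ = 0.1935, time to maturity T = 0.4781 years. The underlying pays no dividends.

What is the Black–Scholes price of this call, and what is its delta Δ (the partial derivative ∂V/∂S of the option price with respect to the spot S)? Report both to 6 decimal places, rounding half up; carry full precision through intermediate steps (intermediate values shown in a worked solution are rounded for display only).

σ√T = 0.1935·√0.4781 = 0.133795
d₁ = (ln(S/K) + (r+σ²/2)T) / (σ√T) = (ln(122.24/130.46) + (0.0185+0.1935²/2)·0.4781) / 0.133795 = (-0.065080 + 0.017795) / 0.133795 = -0.353413
d₂ = d₁ − σ√T = -0.353413 − 0.133795 = -0.487208
e^{−rT} = e^{−0.0185·0.4781} = 0.991194
N(d₁) = 0.361889,  N(d₂) = 0.313055
Call price V = S·N(d₁) − K·e^{−rT}·N(d₂) = 44.237370 − 40.481576 = 3.755794
Δ = N(d₁) = 0.361889

price = 3.755794
Δ = 0.361889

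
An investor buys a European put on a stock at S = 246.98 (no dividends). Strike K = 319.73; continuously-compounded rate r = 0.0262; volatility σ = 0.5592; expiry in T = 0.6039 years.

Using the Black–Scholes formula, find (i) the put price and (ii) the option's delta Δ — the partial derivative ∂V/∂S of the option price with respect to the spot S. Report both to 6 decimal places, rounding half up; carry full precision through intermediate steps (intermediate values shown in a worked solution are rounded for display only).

price = 89.338852
Δ = -0.633224

σ√T = 0.5592·√0.6039 = 0.434560
d₁ = (ln(S/K) + (r+σ²/2)T) / (σ√T) = (ln(246.98/319.73) + (0.0262+0.5592²/2)·0.6039) / 0.434560 = (-0.258170 + 0.110243) / 0.434560 = -0.340405
d₂ = d₁ − σ√T = -0.340405 − 0.434560 = -0.774964
e^{−rT} = e^{−0.0262·0.6039} = 0.984302
N(−d₁) = 0.633224,  N(−d₂) = 0.780820
Put price V = K·e^{−rT}·N(−d₂) − S·N(−d₁) = 245.732530 − 156.393678 = 89.338852
Δ = −N(−d₁) = -0.633224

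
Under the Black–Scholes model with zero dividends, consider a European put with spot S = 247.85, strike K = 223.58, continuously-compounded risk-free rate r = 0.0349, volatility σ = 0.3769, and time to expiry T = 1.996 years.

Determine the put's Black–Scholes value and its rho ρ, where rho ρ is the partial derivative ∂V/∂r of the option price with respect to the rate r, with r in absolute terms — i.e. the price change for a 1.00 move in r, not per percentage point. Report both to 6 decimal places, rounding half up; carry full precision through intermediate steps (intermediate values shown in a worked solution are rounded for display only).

σ√T = 0.3769·√1.996 = 0.532484
d₁ = (ln(S/K) + (r+σ²/2)T) / (σ√T) = (ln(247.85/223.58) + (0.0349+0.3769²/2)·1.996) / 0.532484 = (0.103054 + 0.211430) / 0.532484 = 0.590599
d₂ = d₁ − σ√T = 0.590599 − 0.532484 = 0.058115
e^{−rT} = e^{−0.0349·1.996} = 0.932711
N(−d₁) = 0.277395,  N(−d₂) = 0.476828
Put price V = K·e^{−rT}·N(−d₂) − S·N(−d₁) = 99.435628 − 68.752254 = 30.683373
ρ = −K·T·e^{−rT}·N(−d₂) = -198.473513

price = 30.683373
ρ = -198.473513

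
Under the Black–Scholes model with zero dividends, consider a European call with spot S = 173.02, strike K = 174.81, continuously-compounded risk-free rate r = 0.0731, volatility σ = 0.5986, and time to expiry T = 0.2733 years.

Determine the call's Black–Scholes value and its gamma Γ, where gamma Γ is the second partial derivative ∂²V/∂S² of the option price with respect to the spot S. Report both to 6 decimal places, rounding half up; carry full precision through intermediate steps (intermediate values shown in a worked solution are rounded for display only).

σ√T = 0.5986·√0.2733 = 0.312937
d₁ = (ln(S/K) + (r+σ²/2)T) / (σ√T) = (ln(173.02/174.81) + (0.0731+0.5986²/2)·0.2733) / 0.312937 = (-0.010292 + 0.068943) / 0.312937 = 0.187420
d₂ = d₁ − σ√T = 0.187420 − 0.312937 = -0.125517
e^{−rT} = e^{−0.0731·0.2733} = 0.980220
N(d₁) = 0.574334,  N(d₂) = 0.450057
Call price V = S·N(d₁) − K·e^{−rT}·N(d₂) = 99.371293 − 77.118294 = 22.252999
φ(d₁) = (1/√(2π))·e^{−d₁²/2} = 0.391997
Γ = φ(d₁) / (S·σ·√T) = 0.007240

price = 22.252999
Γ = 0.007240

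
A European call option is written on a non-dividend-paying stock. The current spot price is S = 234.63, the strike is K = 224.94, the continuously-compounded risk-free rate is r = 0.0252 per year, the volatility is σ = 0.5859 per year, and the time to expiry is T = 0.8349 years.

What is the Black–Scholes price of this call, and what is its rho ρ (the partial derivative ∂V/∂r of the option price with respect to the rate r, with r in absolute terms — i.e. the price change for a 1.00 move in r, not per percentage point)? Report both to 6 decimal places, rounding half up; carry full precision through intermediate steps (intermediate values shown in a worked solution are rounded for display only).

σ√T = 0.5859·√0.8349 = 0.535354
d₁ = (ln(S/K) + (r+σ²/2)T) / (σ√T) = (ln(234.63/224.94) + (0.0252+0.5859²/2)·0.8349) / 0.535354 = (0.042176 + 0.164341) / 0.535354 = 0.385759
d₂ = d₁ − σ√T = 0.385759 − 0.535354 = -0.149595
e^{−rT} = e^{−0.0252·0.8349} = 0.979180
N(d₁) = 0.650162,  N(d₂) = 0.440542
Call price V = S·N(d₁) − K·e^{−rT}·N(d₂) = 152.547585 − 97.032407 = 55.515178
ρ = K·T·e^{−rT}·N(d₂) = 81.012357

price = 55.515178
ρ = 81.012357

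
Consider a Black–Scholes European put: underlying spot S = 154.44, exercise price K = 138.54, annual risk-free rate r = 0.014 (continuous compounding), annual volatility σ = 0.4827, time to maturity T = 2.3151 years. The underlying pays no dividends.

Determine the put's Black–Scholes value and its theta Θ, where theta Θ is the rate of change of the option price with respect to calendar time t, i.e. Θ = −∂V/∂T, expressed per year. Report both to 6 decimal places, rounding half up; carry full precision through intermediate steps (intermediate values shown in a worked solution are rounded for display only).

σ√T = 0.4827·√2.3151 = 0.734450
d₁ = (ln(S/K) + (r+σ²/2)T) / (σ√T) = (ln(154.44/138.54) + (0.014+0.4827²/2)·2.3151) / 0.734450 = (0.108647 + 0.302120) / 0.734450 = 0.559284
d₂ = d₁ − σ√T = 0.559284 − 0.734450 = -0.175166
e^{−rT} = e^{−0.014·2.3151} = 0.968108
N(−d₁) = 0.287984,  N(−d₂) = 0.569525
Put price V = K·e^{−rT}·N(−d₂) − S·N(−d₁) = 76.385701 − 44.476226 = 31.909475
φ(d₁) = (1/√(2π))·e^{−d₁²/2} = 0.341182
Θ = −S·φ(d₁)·σ/(2√T) + r·K·e^{−rT}·N(−d₂) = −8.358125 + 1.069400 = -7.288725

price = 31.909475
Θ = -7.288725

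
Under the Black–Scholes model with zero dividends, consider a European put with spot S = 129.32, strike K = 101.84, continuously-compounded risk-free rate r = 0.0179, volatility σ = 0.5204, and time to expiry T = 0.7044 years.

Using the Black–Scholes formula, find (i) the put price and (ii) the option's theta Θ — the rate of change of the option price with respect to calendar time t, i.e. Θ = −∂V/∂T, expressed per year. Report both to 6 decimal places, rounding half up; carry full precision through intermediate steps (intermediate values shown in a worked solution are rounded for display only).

σ√T = 0.5204·√0.7044 = 0.436764
d₁ = (ln(S/K) + (r+σ²/2)T) / (σ√T) = (ln(129.32/101.84) + (0.0179+0.5204²/2)·0.7044) / 0.436764 = (0.238887 + 0.107990) / 0.436764 = 0.794198
d₂ = d₁ − σ√T = 0.794198 − 0.436764 = 0.357434
e^{−rT} = e^{−0.0179·0.7044} = 0.987470
N(−d₁) = 0.213540,  N(−d₂) = 0.360383
Put price V = K·e^{−rT}·N(−d₂) − S·N(−d₁) = 36.241601 − 27.615003 = 8.626598
φ(d₁) = (1/√(2π))·e^{−d₁²/2} = 0.291034
Θ = −S·φ(d₁)·σ/(2√T) + r·K·e^{−rT}·N(−d₂) = −11.668302 + 0.648725 = -11.019577

price = 8.626598
Θ = -11.019577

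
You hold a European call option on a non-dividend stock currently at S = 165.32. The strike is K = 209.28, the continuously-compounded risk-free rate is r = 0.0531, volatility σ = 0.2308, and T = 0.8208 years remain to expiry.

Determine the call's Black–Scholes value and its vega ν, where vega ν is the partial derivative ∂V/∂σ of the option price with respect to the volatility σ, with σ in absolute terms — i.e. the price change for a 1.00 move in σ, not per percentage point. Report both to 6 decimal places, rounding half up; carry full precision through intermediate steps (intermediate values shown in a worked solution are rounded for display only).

price = 3.676874
ν = 42.878763

σ√T = 0.2308·√0.8208 = 0.209100
d₁ = (ln(S/K) + (r+σ²/2)T) / (σ√T) = (ln(165.32/209.28) + (0.0531+0.2308²/2)·0.8208) / 0.209100 = (-0.235790 + 0.065446) / 0.209100 = -0.814653
d₂ = d₁ − σ√T = -0.814653 − 0.209100 = -1.023753
e^{−rT} = e^{−0.0531·0.8208} = 0.957352
N(d₁) = 0.207635,  N(d₂) = 0.152976
Call price V = S·N(d₁) − K·e^{−rT}·N(d₂) = 34.326291 − 30.649417 = 3.676874
φ(d₁) = (1/√(2π))·e^{−d₁²/2} = 0.286285
ν = S·φ(d₁)·√T = 42.878763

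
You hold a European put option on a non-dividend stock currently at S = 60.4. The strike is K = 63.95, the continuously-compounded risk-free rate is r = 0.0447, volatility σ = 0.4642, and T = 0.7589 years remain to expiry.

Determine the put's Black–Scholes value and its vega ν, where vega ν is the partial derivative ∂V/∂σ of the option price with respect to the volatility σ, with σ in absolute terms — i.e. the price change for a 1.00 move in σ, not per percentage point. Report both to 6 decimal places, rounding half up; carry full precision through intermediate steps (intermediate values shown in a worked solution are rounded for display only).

price = 10.516085
ν = 20.772238

σ√T = 0.4642·√0.7589 = 0.404387
d₁ = (ln(S/K) + (r+σ²/2)T) / (σ√T) = (ln(60.4/63.95) + (0.0447+0.4642²/2)·0.7589) / 0.404387 = (-0.057112 + 0.115687) / 0.404387 = 0.144849
d₂ = d₁ − σ√T = 0.144849 − 0.404387 = -0.259539
e^{−rT} = e^{−0.0447·0.7589} = 0.966646
N(−d₁) = 0.442415,  N(−d₂) = 0.602390
Put price V = K·e^{−rT}·N(−d₂) − S·N(−d₁) = 37.237963 − 26.721879 = 10.516085
φ(d₁) = (1/√(2π))·e^{−d₁²/2} = 0.394779
ν = S·φ(d₁)·√T = 20.772238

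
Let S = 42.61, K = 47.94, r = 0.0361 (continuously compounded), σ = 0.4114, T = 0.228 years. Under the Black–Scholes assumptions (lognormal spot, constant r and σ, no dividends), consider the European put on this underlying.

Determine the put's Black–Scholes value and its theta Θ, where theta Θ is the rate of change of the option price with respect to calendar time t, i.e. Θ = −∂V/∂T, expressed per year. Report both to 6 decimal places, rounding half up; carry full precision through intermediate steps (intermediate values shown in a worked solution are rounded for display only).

price = 6.528640
Θ = -5.310853

σ√T = 0.4114·√0.228 = 0.196441
d₁ = (ln(S/K) + (r+σ²/2)T) / (σ√T) = (ln(42.61/47.94) + (0.0361+0.4114²/2)·0.228) / 0.196441 = (-0.117861 + 0.027525) / 0.196441 = -0.459864
d₂ = d₁ − σ√T = -0.459864 − 0.196441 = -0.656304
e^{−rT} = e^{−0.0361·0.228} = 0.991803
N(−d₁) = 0.677193,  N(−d₂) = 0.744186
Put price V = K·e^{−rT}·N(−d₂) − S·N(−d₁) = 35.383830 − 28.855190 = 6.528640
φ(d₁) = (1/√(2π))·e^{−d₁²/2} = 0.358913
Θ = −S·φ(d₁)·σ/(2√T) + r·K·e^{−rT}·N(−d₂) = −6.588209 + 1.277356 = -5.310853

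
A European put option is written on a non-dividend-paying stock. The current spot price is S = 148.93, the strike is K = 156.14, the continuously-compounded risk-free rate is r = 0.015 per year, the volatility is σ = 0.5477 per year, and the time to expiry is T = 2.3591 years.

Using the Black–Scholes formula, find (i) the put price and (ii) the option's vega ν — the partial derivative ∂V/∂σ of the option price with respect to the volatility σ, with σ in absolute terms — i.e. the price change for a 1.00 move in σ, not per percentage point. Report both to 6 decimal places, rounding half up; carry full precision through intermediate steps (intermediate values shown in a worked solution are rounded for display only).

σ√T = 0.5477·√2.3591 = 0.841232
d₁ = (ln(S/K) + (r+σ²/2)T) / (σ√T) = (ln(148.93/156.14) + (0.015+0.5477²/2)·2.3591) / 0.841232 = (-0.047277 + 0.389222) / 0.841232 = 0.406482
d₂ = d₁ − σ√T = 0.406482 − 0.841232 = -0.434750
e^{−rT} = e^{−0.015·2.3591} = 0.965232
N(−d₁) = 0.342194,  N(−d₂) = 0.668128
Put price V = K·e^{−rT}·N(−d₂) − S·N(−d₁) = 100.694510 − 50.962992 = 49.731518
φ(d₁) = (1/√(2π))·e^{−d₁²/2} = 0.367309
ν = S·φ(d₁)·√T = 84.020783

price = 49.731518
ν = 84.020783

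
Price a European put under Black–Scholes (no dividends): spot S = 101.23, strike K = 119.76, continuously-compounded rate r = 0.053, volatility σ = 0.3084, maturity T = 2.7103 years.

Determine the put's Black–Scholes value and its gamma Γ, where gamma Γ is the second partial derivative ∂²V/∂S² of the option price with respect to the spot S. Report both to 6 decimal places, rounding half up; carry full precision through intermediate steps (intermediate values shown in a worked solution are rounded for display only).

σ√T = 0.3084·√2.7103 = 0.507719
d₁ = (ln(S/K) + (r+σ²/2)T) / (σ√T) = (ln(101.23/119.76) + (0.053+0.3084²/2)·2.7103) / 0.507719 = (-0.168095 + 0.272535) / 0.507719 = 0.205705
d₂ = d₁ − σ√T = 0.205705 − 0.507719 = -0.302013
e^{−rT} = e^{−0.053·2.7103} = 0.866194
N(−d₁) = 0.418511,  N(−d₂) = 0.618679
Put price V = K·e^{−rT}·N(−d₂) − S·N(−d₁) = 64.178944 − 42.365825 = 21.813119
φ(d₁) = (1/√(2π))·e^{−d₁²/2} = 0.390590
Γ = φ(d₁) / (S·σ·√T) = 0.007600

price = 21.813119
Γ = 0.007600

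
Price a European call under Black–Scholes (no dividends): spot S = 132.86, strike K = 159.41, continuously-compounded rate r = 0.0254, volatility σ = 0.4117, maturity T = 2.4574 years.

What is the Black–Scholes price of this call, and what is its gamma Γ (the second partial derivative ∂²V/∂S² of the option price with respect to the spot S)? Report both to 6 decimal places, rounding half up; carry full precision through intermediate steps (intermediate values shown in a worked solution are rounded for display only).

price = 27.902148
Γ = 0.004609

σ√T = 0.4117·√2.4574 = 0.645385
d₁ = (ln(S/K) + (r+σ²/2)T) / (σ√T) = (ln(132.86/159.41) + (0.0254+0.4117²/2)·2.4574) / 0.645385 = (-0.182184 + 0.270679) / 0.645385 = 0.137120
d₂ = d₁ − σ√T = 0.137120 − 0.645385 = -0.508265
e^{−rT} = e^{−0.0254·2.4574} = 0.939490
N(d₁) = 0.554532,  N(d₂) = 0.305634
Call price V = S·N(d₁) − K·e^{−rT}·N(d₂) = 73.675130 − 45.772981 = 27.902148
φ(d₁) = (1/√(2π))·e^{−d₁²/2} = 0.395209
Γ = φ(d₁) / (S·σ·√T) = 0.004609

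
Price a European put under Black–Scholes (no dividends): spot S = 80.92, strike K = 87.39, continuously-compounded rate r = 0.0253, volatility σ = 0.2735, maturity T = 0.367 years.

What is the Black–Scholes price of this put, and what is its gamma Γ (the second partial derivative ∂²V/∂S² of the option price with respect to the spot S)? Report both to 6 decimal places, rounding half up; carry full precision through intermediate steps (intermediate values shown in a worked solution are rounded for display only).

σ√T = 0.2735·√0.367 = 0.165688
d₁ = (ln(S/K) + (r+σ²/2)T) / (σ√T) = (ln(80.92/87.39) + (0.0253+0.2735²/2)·0.367) / 0.165688 = (-0.076920 + 0.023011) / 0.165688 = -0.325362
d₂ = d₁ − σ√T = -0.325362 − 0.165688 = -0.491050
e^{−rT} = e^{−0.0253·0.367} = 0.990758
N(−d₁) = 0.627547,  N(−d₂) = 0.688304
Put price V = K·e^{−rT}·N(−d₂) − S·N(−d₁) = 59.595004 − 50.781066 = 8.813938
φ(d₁) = (1/√(2π))·e^{−d₁²/2} = 0.378375
Γ = φ(d₁) / (S·σ·√T) = 0.028221

price = 8.813938
Γ = 0.028221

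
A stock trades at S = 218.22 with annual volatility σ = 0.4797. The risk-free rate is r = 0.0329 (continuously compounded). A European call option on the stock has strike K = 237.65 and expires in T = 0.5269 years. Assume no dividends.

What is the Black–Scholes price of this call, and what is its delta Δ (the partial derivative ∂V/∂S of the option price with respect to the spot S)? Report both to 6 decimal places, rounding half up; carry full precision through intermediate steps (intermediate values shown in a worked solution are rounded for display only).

price = 24.135341
Δ = 0.491594

σ√T = 0.4797·√0.5269 = 0.348204
d₁ = (ln(S/K) + (r+σ²/2)T) / (σ√T) = (ln(218.22/237.65) + (0.0329+0.4797²/2)·0.5269) / 0.348204 = (-0.085295 + 0.077958) / 0.348204 = -0.021072
d₂ = d₁ − σ√T = -0.021072 − 0.348204 = -0.369276
e^{−rT} = e^{−0.0329·0.5269} = 0.982814
N(d₁) = 0.491594,  N(d₂) = 0.355961
Call price V = S·N(d₁) − K·e^{−rT}·N(d₂) = 107.275697 − 83.140356 = 24.135341
Δ = N(d₁) = 0.491594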